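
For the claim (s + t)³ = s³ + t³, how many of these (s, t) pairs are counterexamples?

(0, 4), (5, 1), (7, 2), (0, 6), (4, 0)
Testing each pair:
(0, 4): LHS = 64, RHS = 64 → satisfies claim
(5, 1): LHS = 216, RHS = 126 → counterexample
(7, 2): LHS = 729, RHS = 351 → counterexample
(0, 6): LHS = 216, RHS = 216 → satisfies claim
(4, 0): LHS = 64, RHS = 64 → satisfies claim

That makes 2 counterexamples.

Answer: 2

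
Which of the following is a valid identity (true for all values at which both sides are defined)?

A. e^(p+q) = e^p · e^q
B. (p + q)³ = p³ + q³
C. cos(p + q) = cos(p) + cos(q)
A

A: holds — e.g. at (4, 5), both sides equal e^9 ≈ 8103.
B: fails at (5, 8) — LHS = 2197, RHS = 637.
C: fails at (5, 5) — LHS = cos(10) ≈ -0.8391, RHS = 2·cos(5) ≈ 0.5673.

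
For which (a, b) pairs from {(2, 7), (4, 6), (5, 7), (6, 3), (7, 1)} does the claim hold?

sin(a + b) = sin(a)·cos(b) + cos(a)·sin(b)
Testing each pair:
(2, 7): LHS = sin(9) ≈ 0.4121, RHS = sin(7)·cos(2) + sin(2)·cos(7) ≈ 0.4121 → holds
(4, 6): LHS = sin(10) ≈ -0.544, RHS = sin(4)·cos(6) + sin(6)·cos(4) ≈ -0.544 → holds
(5, 7): LHS = sin(12) ≈ -0.5366, RHS = sin(5)·cos(7) + sin(7)·cos(5) ≈ -0.5366 → holds
(6, 3): LHS = sin(9) ≈ 0.4121, RHS = sin(3)·cos(6) + sin(6)·cos(3) ≈ 0.4121 → holds
(7, 1): LHS = sin(8) ≈ 0.9894, RHS = sin(7)·cos(1) + sin(1)·cos(7) ≈ 0.9894 → holds

Every pair satisfies the claim.

Answer: All pairs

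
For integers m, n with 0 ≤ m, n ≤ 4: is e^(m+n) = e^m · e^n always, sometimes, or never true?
The identity holds for every pair in the range. For instance at (m, n) = (0, 1): both sides equal e ≈ 2.718.

Answer: Always true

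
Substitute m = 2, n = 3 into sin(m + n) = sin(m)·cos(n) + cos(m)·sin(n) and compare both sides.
LHS = sin(2 + 3) = sin(5) ≈ -0.9589
RHS = sin(2)·cos(3) + cos(2)·sin(3) = sin(2)·cos(3) + sin(3)·cos(2) ≈ -0.9589

LHS = RHS: the two sides agree.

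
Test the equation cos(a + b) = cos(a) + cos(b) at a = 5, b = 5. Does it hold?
Fails

Substituting a = 5, b = 5:

LHS = cos(5 + 5) = cos(10) ≈ -0.8391
RHS = cos(5) + cos(5) = 2·cos(5) ≈ 0.5673

LHS ≠ RHS, so the equation does not hold at this point.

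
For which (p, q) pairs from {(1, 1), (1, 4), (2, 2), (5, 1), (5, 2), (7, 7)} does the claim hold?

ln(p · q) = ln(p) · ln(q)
Testing each pair:
(1, 1): LHS = 0, RHS = 0 → holds
(1, 4): LHS = ln(4) ≈ 1.386, RHS = 0 → fails
(2, 2): LHS = ln(4) ≈ 1.386, RHS = ln(2)² ≈ 0.4805 → fails
(5, 1): LHS = ln(5) ≈ 1.609, RHS = 0 → fails
(5, 2): LHS = ln(10) ≈ 2.303, RHS = ln(2)·ln(5) ≈ 1.116 → fails
(7, 7): LHS = ln(49) ≈ 3.892, RHS = ln(7)² ≈ 3.787 → fails

1 of 6 pairs satisfies the claim.

Answer: (1, 1)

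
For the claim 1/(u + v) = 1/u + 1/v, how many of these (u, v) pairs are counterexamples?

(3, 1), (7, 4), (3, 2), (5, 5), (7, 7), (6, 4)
Testing each pair:
(3, 1): LHS = 1/4, RHS = 4/3 → counterexample
(7, 4): LHS = 1/11, RHS = 11/28 → counterexample
(3, 2): LHS = 1/5, RHS = 5/6 → counterexample
(5, 5): LHS = 1/10, RHS = 2/5 → counterexample
(7, 7): LHS = 1/14, RHS = 2/7 → counterexample
(6, 4): LHS = 1/10, RHS = 5/12 → counterexample

That makes 6 counterexamples.

Answer: 6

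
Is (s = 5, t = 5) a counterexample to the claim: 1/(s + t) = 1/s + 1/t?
Substituting s = 5, t = 5:
LHS = 1/(5 + 5) = 1/10
RHS = 1/5 + 1/5 = 2/5

Since LHS ≠ RHS, this pair disproves the claim.

Answer: Yes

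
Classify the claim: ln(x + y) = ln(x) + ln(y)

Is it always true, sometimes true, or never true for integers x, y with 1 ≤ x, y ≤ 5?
It holds at (x, y) = (2, 2) (both sides equal ln(4) ≈ 1.386), but fails at (x, y) = (2, 3) (LHS = ln(5) ≈ 1.609, RHS = ln(2) + ln(3) ≈ 1.792).

Answer: Sometimes true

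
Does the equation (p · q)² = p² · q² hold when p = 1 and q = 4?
Substituting p = 1, q = 4:

LHS = (1 · 4)² = 16
RHS = 1² · 4² = 16

LHS = RHS, so the equation holds at this point.

Answer: Holds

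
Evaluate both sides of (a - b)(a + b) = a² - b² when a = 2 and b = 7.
LHS = (2 - 7)(2 + 7) = -45
RHS = 2² - 7² = -45

LHS = RHS: the two sides agree.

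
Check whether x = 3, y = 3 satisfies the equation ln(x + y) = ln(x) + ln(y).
Fails

Substituting x = 3, y = 3:

LHS = ln(3 + 3) = ln(6) ≈ 1.792
RHS = ln(3) + ln(3) = 2·ln(3) ≈ 2.197

LHS ≠ RHS, so the equation does not hold at this point.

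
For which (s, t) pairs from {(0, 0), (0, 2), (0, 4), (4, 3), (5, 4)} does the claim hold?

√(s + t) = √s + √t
(0, 0), (0, 2), (0, 4)

Testing each pair:
(0, 0): LHS = 0, RHS = 0 → holds
(0, 2): LHS = √(2) ≈ 1.414, RHS = √(2) ≈ 1.414 → holds
(0, 4): LHS = 2, RHS = 2 → holds
(4, 3): LHS = √(7) ≈ 2.646, RHS = √(3) + 2 ≈ 3.732 → fails
(5, 4): LHS = 3, RHS = 2 + √(5) ≈ 4.236 → fails

3 of 5 pairs satisfy the claim.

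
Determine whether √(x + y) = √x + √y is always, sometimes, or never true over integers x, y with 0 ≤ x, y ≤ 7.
It holds at (x, y) = (7, 0) (both sides equal √(7) ≈ 2.646), but fails at (x, y) = (6, 1) (LHS = √(7) ≈ 2.646, RHS = 1 + √(6) ≈ 3.449).

Answer: Sometimes true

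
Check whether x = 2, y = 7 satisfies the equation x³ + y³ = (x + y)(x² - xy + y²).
Substituting x = 2, y = 7:

LHS = 2³ + 7³ = 351
RHS = (2 + 7)(2² - 2·7 + 7²) = 351

LHS = RHS, so the equation holds at this point.

Answer: Holds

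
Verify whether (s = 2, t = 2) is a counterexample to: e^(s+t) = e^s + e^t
Yes

Substituting s = 2, t = 2:
LHS = e^(2+2) = e^4 ≈ 54.6
RHS = e^2 + e^2 = 2·e^2 ≈ 14.78

Since LHS ≠ RHS, this pair disproves the claim.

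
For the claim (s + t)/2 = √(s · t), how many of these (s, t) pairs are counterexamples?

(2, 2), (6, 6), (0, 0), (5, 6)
Testing each pair:
(2, 2): LHS = 2, RHS = 2 → satisfies claim
(6, 6): LHS = 6, RHS = 6 → satisfies claim
(0, 0): LHS = 0, RHS = 0 → satisfies claim
(5, 6): LHS = 11/2, RHS = √(30) ≈ 5.477 → counterexample

That makes 1 counterexample.

Answer: 1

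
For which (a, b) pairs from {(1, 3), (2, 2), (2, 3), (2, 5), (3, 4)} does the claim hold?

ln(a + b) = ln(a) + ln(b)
(2, 2)

Testing each pair:
(1, 3): LHS = ln(4) ≈ 1.386, RHS = ln(3) ≈ 1.099 → fails
(2, 2): LHS = ln(4) ≈ 1.386, RHS = 2·ln(2) ≈ 1.386 → holds
(2, 3): LHS = ln(5) ≈ 1.609, RHS = ln(2) + ln(3) ≈ 1.792 → fails
(2, 5): LHS = ln(7) ≈ 1.946, RHS = ln(2) + ln(5) ≈ 2.303 → fails
(3, 4): LHS = ln(7) ≈ 1.946, RHS = ln(3) + ln(4) ≈ 2.485 → fails

1 of 5 pairs satisfies the claim.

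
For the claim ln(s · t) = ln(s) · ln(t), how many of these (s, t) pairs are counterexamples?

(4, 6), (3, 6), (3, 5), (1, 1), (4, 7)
4

Testing each pair:
(4, 6): LHS = ln(24) ≈ 3.178, RHS = ln(4)·ln(6) ≈ 2.484 → counterexample
(3, 6): LHS = ln(18) ≈ 2.89, RHS = ln(3)·ln(6) ≈ 1.968 → counterexample
(3, 5): LHS = ln(15) ≈ 2.708, RHS = ln(3)·ln(5) ≈ 1.768 → counterexample
(1, 1): LHS = 0, RHS = 0 → satisfies claim
(4, 7): LHS = ln(28) ≈ 3.332, RHS = ln(4)·ln(7) ≈ 2.698 → counterexample

That makes 4 counterexamples.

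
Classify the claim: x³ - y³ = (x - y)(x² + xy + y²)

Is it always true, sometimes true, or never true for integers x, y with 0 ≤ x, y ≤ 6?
The identity holds for every pair in the range. For instance at (x, y) = (5, 6): both sides equal -91.

Answer: Always true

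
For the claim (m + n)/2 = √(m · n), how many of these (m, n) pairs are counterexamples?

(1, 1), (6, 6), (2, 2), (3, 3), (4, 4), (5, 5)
0

Testing each pair:
(1, 1): LHS = 1, RHS = 1 → satisfies claim
(6, 6): LHS = 6, RHS = 6 → satisfies claim
(2, 2): LHS = 2, RHS = 2 → satisfies claim
(3, 3): LHS = 3, RHS = 3 → satisfies claim
(4, 4): LHS = 4, RHS = 4 → satisfies claim
(5, 5): LHS = 5, RHS = 5 → satisfies claim

That makes 0 counterexamples.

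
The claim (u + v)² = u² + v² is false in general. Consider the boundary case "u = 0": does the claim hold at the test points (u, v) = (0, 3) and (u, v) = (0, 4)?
Yes, holds at both test points

At (0, 3): LHS = 9, RHS = 9 → equal
At (0, 4): LHS = 16, RHS = 16 → equal

So the claim does hold at both of these boundary points, even though it is not an identity.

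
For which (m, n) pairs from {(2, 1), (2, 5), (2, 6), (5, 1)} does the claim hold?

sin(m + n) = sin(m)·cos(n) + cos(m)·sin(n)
All pairs

Testing each pair:
(2, 1): LHS = sin(3) ≈ 0.1411, RHS = sin(1)·cos(2) + sin(2)·cos(1) ≈ 0.1411 → holds
(2, 5): LHS = sin(7) ≈ 0.657, RHS = sin(2)·cos(5) + sin(5)·cos(2) ≈ 0.657 → holds
(2, 6): LHS = sin(8) ≈ 0.9894, RHS = sin(6)·cos(2) + sin(2)·cos(6) ≈ 0.9894 → holds
(5, 1): LHS = sin(6) ≈ -0.2794, RHS = sin(5)·cos(1) + sin(1)·cos(5) ≈ -0.2794 → holds

Every pair satisfies the claim.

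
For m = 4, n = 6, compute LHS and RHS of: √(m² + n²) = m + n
LHS = √(4² + 6²) = 2·√(13) ≈ 7.211
RHS = 4 + 6 = 10

LHS ≠ RHS (they differ by about 2.789), so the equation does not hold here.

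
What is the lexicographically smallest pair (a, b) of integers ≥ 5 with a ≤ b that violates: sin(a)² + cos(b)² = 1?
At (5, 5): both sides equal 1, so it holds there.

Substituting (5, 6) into the claim:
LHS = sin(5)² + cos(6)² ≈ 1.841
RHS = 1

Since LHS ≠ RHS, this pair disproves the claim, and no lexicographically smaller pair (a ≤ b, integers ≥ 5) does.

For instance (10, 11) is also a counterexample (LHS = cos(11)² + sin(10)² ≈ 0.296, RHS = 1), but it's lexicographically larger.

Answer: (a, b) = (5, 6)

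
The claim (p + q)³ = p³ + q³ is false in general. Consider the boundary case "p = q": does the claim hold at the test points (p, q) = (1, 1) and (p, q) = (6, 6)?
No, fails at both test points

At (1, 1): LHS = 8 ≠ RHS = 2
At (6, 6): LHS = 1728 ≠ RHS = 432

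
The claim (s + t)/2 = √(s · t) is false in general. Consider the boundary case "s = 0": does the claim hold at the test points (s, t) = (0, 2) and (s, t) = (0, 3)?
No, fails at both test points

At (0, 2): LHS = 1 ≠ RHS = 0
At (0, 3): LHS = 3/2 ≠ RHS = 0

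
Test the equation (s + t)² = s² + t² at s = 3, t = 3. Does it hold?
Substituting s = 3, t = 3:

LHS = (3 + 3)² = 36
RHS = 3² + 3² = 18

LHS ≠ RHS, so the equation does not hold at this point.

Answer: Fails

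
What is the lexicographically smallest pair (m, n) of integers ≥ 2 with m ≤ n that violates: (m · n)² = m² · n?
(m, n) = (2, 2)

Substituting (2, 2) into the claim:
LHS = (2 · 2)² = 16
RHS = 2² · 2 = 8

Since LHS ≠ RHS, this pair disproves the claim, and no lexicographically smaller pair (m ≤ n, integers ≥ 2) does.

For instance (4, 6) is also a counterexample (LHS = 576, RHS = 96), but it's lexicographically larger.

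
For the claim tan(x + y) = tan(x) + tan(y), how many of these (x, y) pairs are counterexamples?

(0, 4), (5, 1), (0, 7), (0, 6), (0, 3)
1

Testing each pair:
(0, 4): LHS = tan(4) ≈ 1.158, RHS = tan(4) ≈ 1.158 → satisfies claim
(5, 1): LHS = tan(6) ≈ -0.291, RHS = tan(5) + tan(1) ≈ -1.823 → counterexample
(0, 7): LHS = tan(7) ≈ 0.8714, RHS = tan(7) ≈ 0.8714 → satisfies claim
(0, 6): LHS = tan(6) ≈ -0.291, RHS = tan(6) ≈ -0.291 → satisfies claim
(0, 3): LHS = tan(3) ≈ -0.1425, RHS = tan(3) ≈ -0.1425 → satisfies claim

That makes 1 counterexample.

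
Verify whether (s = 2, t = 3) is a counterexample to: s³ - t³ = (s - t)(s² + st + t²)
No

Substituting s = 2, t = 3:
LHS = 2³ - 3³ = -19
RHS = (2 - 3)(2² + 2·3 + 3²) = -19

The sides agree, so this pair does not disprove the claim.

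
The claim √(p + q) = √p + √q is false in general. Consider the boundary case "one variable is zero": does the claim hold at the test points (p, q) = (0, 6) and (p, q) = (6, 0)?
At (0, 6): LHS = √(6) ≈ 2.449, RHS = √(6) ≈ 2.449 → equal
At (6, 0): LHS = √(6) ≈ 2.449, RHS = √(6) ≈ 2.449 → equal

So the claim does hold at both of these boundary points, even though it is not an identity.

Answer: Yes, holds at both test points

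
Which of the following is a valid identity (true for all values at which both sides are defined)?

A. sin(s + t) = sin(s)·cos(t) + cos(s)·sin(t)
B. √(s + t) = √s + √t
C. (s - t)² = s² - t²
A

A: holds — e.g. at (0, 1), both sides equal sin(1) ≈ 0.8415.
B: fails at (2, 4) — LHS = √(6) ≈ 2.449, RHS = √(2) + 2 ≈ 3.414.
C: fails at (0, 1) — LHS = 1, RHS = -1.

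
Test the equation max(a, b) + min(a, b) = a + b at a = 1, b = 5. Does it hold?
Substituting a = 1, b = 5:

LHS = max(1, 5) + min(1, 5) = 6
RHS = 1 + 5 = 6

LHS = RHS, so the equation holds at this point.

Answer: Holds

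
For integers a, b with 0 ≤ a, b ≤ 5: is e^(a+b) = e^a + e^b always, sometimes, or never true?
The claim fails for every pair in the range. For instance at (a, b) = (4, 1): LHS = e^5 ≈ 148.4, RHS = e + e^4 ≈ 57.32.

Answer: Never true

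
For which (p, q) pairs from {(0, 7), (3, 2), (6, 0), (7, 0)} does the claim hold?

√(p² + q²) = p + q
Testing each pair:
(0, 7): LHS = 7, RHS = 7 → holds
(3, 2): LHS = √(13) ≈ 3.606, RHS = 5 → fails
(6, 0): LHS = 6, RHS = 6 → holds
(7, 0): LHS = 7, RHS = 7 → holds

3 of 4 pairs satisfy the claim.

Answer: (0, 7), (6, 0), (7, 0)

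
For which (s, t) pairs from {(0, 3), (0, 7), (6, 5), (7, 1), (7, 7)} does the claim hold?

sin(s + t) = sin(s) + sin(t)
(0, 3), (0, 7)

Testing each pair:
(0, 3): LHS = sin(3) ≈ 0.1411, RHS = sin(3) ≈ 0.1411 → holds
(0, 7): LHS = sin(7) ≈ 0.657, RHS = sin(7) ≈ 0.657 → holds
(6, 5): LHS = sin(11) ≈ -1, RHS = sin(5) + sin(6) ≈ -1.238 → fails
(7, 1): LHS = sin(8) ≈ 0.9894, RHS = sin(7) + sin(1) ≈ 1.498 → fails
(7, 7): LHS = sin(14) ≈ 0.9906, RHS = 2·sin(7) ≈ 1.314 → fails

2 of 5 pairs satisfy the claim.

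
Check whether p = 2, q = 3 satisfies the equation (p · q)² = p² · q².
Substituting p = 2, q = 3:

LHS = (2 · 3)² = 36
RHS = 2² · 3² = 36

LHS = RHS, so the equation holds at this point.

Answer: Holds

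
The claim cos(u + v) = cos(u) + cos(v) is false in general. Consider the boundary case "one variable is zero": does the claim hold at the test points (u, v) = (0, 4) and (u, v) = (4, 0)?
At (0, 4): LHS = cos(4) ≈ -0.6536 ≠ RHS = cos(4) + 1 ≈ 0.3464
At (4, 0): LHS = cos(4) ≈ -0.6536 ≠ RHS = cos(4) + 1 ≈ 0.3464

Answer: No, fails at both test points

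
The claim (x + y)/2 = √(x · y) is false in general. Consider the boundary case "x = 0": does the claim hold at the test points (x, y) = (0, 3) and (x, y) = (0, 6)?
At (0, 3): LHS = 3/2 ≠ RHS = 0
At (0, 6): LHS = 3 ≠ RHS = 0

Answer: No, fails at both test points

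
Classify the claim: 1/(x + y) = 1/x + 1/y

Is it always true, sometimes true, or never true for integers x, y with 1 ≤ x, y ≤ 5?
Never true

The claim fails for every pair in the range. For instance at (x, y) = (4, 4): LHS = 1/8, RHS = 1/2.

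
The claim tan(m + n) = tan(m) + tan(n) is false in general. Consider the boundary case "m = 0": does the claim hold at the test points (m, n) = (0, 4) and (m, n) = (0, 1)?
Yes, holds at both test points

At (0, 4): LHS = tan(4) ≈ 1.158, RHS = tan(4) ≈ 1.158 → equal
At (0, 1): LHS = tan(1) ≈ 1.557, RHS = tan(1) ≈ 1.557 → equal

So the claim does hold at both of these boundary points, even though it is not an identity.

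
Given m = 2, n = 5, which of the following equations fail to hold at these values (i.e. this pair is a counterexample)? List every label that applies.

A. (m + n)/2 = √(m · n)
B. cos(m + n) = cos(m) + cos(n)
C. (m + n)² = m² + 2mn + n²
A, B

Evaluating each claim at the given values:
A. LHS = 7/2, RHS = √(10) ≈ 3.162 → fails here (LHS ≠ RHS)
B. LHS = cos(7) ≈ 0.7539, RHS = cos(2) + cos(5) ≈ -0.1325 → fails here (LHS ≠ RHS)
C. LHS = 49, RHS = 49 → holds here (LHS = RHS)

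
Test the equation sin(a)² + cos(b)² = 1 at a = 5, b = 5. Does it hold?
Substituting a = 5, b = 5:

LHS = sin(5)² + cos(5)² = 1
RHS = 1

LHS = RHS, so the equation holds at this point.

Answer: Holds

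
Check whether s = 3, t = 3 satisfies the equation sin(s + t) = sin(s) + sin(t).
Substituting s = 3, t = 3:

LHS = sin(3 + 3) = sin(6) ≈ -0.2794
RHS = sin(3) + sin(3) = 2·sin(3) ≈ 0.2822

LHS ≠ RHS, so the equation does not hold at this point.

Answer: Fails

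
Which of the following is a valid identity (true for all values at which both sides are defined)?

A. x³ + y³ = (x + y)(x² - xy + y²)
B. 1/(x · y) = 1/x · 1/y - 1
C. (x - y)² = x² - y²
A

A: holds — e.g. at (2, 3), both sides equal 35.
B: fails at (4, 4) — LHS = 1/16, RHS = -15/16.
C: fails at (6, 7) — LHS = 1, RHS = -13.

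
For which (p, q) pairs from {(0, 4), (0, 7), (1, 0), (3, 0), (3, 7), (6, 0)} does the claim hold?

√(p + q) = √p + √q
(0, 4), (0, 7), (1, 0), (3, 0), (6, 0)

Testing each pair:
(0, 4): LHS = 2, RHS = 2 → holds
(0, 7): LHS = √(7) ≈ 2.646, RHS = √(7) ≈ 2.646 → holds
(1, 0): LHS = 1, RHS = 1 → holds
(3, 0): LHS = √(3) ≈ 1.732, RHS = √(3) ≈ 1.732 → holds
(3, 7): LHS = √(10) ≈ 3.162, RHS = √(3) + √(7) ≈ 4.378 → fails
(6, 0): LHS = √(6) ≈ 2.449, RHS = √(6) ≈ 2.449 → holds

5 of 6 pairs satisfy the claim.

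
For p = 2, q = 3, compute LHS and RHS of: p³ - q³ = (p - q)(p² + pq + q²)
LHS = 2³ - 3³ = -19
RHS = (2 - 3)(2² + 2·3 + 3²) = -19

LHS = RHS: the two sides agree.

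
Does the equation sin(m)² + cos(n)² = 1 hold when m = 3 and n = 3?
Holds

Substituting m = 3, n = 3:

LHS = sin(3)² + cos(3)² = 1
RHS = 1

LHS = RHS, so the equation holds at this point.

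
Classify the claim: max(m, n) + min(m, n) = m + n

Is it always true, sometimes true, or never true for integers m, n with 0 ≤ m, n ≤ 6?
Always true

The identity holds for every pair in the range. For instance at (m, n) = (0, 5): both sides equal 5.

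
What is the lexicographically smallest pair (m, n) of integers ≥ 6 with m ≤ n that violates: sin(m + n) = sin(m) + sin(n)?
(m, n) = (6, 6)

Substituting (6, 6) into the claim:
LHS = sin(6 + 6) = sin(12) ≈ -0.5366
RHS = sin(6) + sin(6) = 2·sin(6) ≈ -0.5588

Since LHS ≠ RHS, this pair disproves the claim, and no lexicographically smaller pair (m ≤ n, integers ≥ 6) does.

For instance (12, 12) is also a counterexample (LHS = sin(24) ≈ -0.9056, RHS = 2·sin(12) ≈ -1.073), but it's lexicographically larger.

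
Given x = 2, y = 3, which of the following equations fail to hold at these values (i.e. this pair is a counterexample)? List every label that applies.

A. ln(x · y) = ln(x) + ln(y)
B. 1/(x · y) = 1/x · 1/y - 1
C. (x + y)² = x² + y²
B, C

Evaluating each claim at the given values:
A. LHS = ln(6) ≈ 1.792, RHS = ln(2) + ln(3) ≈ 1.792 → holds here (LHS = RHS)
B. LHS = 1/6, RHS = -5/6 → fails here (LHS ≠ RHS)
C. LHS = 25, RHS = 13 → fails here (LHS ≠ RHS)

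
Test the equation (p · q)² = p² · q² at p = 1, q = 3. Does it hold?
Holds

Substituting p = 1, q = 3:

LHS = (1 · 3)² = 9
RHS = 1² · 3² = 9

LHS = RHS, so the equation holds at this point.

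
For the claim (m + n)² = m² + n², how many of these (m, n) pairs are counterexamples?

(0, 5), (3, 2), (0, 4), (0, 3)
Testing each pair:
(0, 5): LHS = 25, RHS = 25 → satisfies claim
(3, 2): LHS = 25, RHS = 13 → counterexample
(0, 4): LHS = 16, RHS = 16 → satisfies claim
(0, 3): LHS = 9, RHS = 9 → satisfies claim

That makes 1 counterexample.

Answer: 1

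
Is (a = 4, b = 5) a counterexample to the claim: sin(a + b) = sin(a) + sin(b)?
Substituting a = 4, b = 5:
LHS = sin(4 + 5) = sin(9) ≈ 0.4121
RHS = sin(4) + sin(5) ≈ -1.716

Since LHS ≠ RHS, this pair disproves the claim.

Answer: Yes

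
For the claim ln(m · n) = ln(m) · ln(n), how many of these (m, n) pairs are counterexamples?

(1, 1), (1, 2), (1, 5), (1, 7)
3

Testing each pair:
(1, 1): LHS = 0, RHS = 0 → satisfies claim
(1, 2): LHS = ln(2) ≈ 0.6931, RHS = 0 → counterexample
(1, 5): LHS = ln(5) ≈ 1.609, RHS = 0 → counterexample
(1, 7): LHS = ln(7) ≈ 1.946, RHS = 0 → counterexample

That makes 3 counterexamples.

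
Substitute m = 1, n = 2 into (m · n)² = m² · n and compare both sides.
LHS = (1 · 2)² = 4
RHS = 1² · 2 = 2

LHS ≠ RHS, so the equation does not hold here.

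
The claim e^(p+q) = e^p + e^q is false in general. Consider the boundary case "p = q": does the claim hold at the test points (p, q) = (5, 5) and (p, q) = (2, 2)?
At (5, 5): LHS = e^10 ≈ 22026.5 ≠ RHS = 2·e^5 ≈ 296.8
At (2, 2): LHS = e^4 ≈ 54.6 ≠ RHS = 2·e^2 ≈ 14.78

Answer: No, fails at both test points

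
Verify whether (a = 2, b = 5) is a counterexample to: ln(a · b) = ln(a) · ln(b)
Substituting a = 2, b = 5:
LHS = ln(2 · 5) = ln(10) ≈ 2.303
RHS = ln(2) · ln(5) ≈ 1.116

Since LHS ≠ RHS, this pair disproves the claim.

Answer: Yes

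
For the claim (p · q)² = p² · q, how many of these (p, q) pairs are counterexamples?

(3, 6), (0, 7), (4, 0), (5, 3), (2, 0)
Testing each pair:
(3, 6): LHS = 324, RHS = 54 → counterexample
(0, 7): LHS = 0, RHS = 0 → satisfies claim
(4, 0): LHS = 0, RHS = 0 → satisfies claim
(5, 3): LHS = 225, RHS = 75 → counterexample
(2, 0): LHS = 0, RHS = 0 → satisfies claim

That makes 2 counterexamples.

Answer: 2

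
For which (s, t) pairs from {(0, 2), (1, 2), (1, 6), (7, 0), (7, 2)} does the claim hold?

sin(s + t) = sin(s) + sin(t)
Testing each pair:
(0, 2): LHS = sin(2) ≈ 0.9093, RHS = sin(2) ≈ 0.9093 → holds
(1, 2): LHS = sin(3) ≈ 0.1411, RHS = sin(1) + sin(2) ≈ 1.751 → fails
(1, 6): LHS = sin(7) ≈ 0.657, RHS = sin(6) + sin(1) ≈ 0.5621 → fails
(7, 0): LHS = sin(7) ≈ 0.657, RHS = sin(7) ≈ 0.657 → holds
(7, 2): LHS = sin(9) ≈ 0.4121, RHS = sin(7) + sin(2) ≈ 1.566 → fails

2 of 5 pairs satisfy the claim.

Answer: (0, 2), (7, 0)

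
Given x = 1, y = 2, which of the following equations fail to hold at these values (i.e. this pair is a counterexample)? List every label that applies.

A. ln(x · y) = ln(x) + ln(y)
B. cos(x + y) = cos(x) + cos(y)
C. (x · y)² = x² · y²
B

Evaluating each claim at the given values:
A. LHS = ln(2) ≈ 0.6931, RHS = ln(2) ≈ 0.6931 → holds here (LHS = RHS)
B. LHS = cos(3) ≈ -0.99, RHS = cos(2) + cos(1) ≈ 0.1242 → fails here (LHS ≠ RHS)
C. LHS = 4, RHS = 4 → holds here (LHS = RHS)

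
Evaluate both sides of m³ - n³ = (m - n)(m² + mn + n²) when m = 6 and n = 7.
LHS = 6³ - 7³ = -127
RHS = (6 - 7)(6² + 6·7 + 7²) = -127

LHS = RHS: the two sides agree.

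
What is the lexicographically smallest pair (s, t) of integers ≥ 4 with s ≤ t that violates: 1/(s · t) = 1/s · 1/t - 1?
Substituting (4, 4) into the claim:
LHS = 1/(4 · 4) = 1/16
RHS = 1/4 · 1/4 - 1 = -15/16

Since LHS ≠ RHS, this pair disproves the claim, and no lexicographically smaller pair (s ≤ t, integers ≥ 4) does.

For instance (5, 10) is also a counterexample (LHS = 1/50, RHS = -49/50), but it's lexicographically larger.

Answer: (s, t) = (4, 4)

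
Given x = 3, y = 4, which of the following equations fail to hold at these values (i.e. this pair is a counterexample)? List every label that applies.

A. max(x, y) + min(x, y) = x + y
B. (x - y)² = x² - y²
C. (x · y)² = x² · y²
Evaluating each claim at the given values:
A. LHS = 7, RHS = 7 → holds here (LHS = RHS)
B. LHS = 1, RHS = -7 → fails here (LHS ≠ RHS)
C. LHS = 144, RHS = 144 → holds here (LHS = RHS)

Answer: B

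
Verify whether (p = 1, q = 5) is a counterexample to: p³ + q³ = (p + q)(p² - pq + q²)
No

Substituting p = 1, q = 5:
LHS = 1³ + 5³ = 126
RHS = (1 + 5)(1² - 1·5 + 5²) = 126

The sides agree, so this pair does not disprove the claim.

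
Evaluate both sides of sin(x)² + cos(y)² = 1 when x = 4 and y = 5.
LHS = sin(4)² + cos(5)² ≈ 0.6532
RHS = 1

LHS ≠ RHS (they differ by about 0.3468), so the equation does not hold here.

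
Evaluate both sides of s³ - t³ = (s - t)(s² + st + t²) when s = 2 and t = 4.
LHS = 2³ - 4³ = -56
RHS = (2 - 4)(2² + 2·4 + 4²) = -56

LHS = RHS: the two sides agree.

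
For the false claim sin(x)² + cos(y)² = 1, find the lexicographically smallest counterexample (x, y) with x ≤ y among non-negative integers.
Substituting (0, 1) into the claim:
LHS = sin(0)² + cos(1)² = cos(1)² ≈ 0.2919
RHS = 1

Since LHS ≠ RHS, this pair disproves the claim, and no lexicographically smaller pair (x ≤ y, non-negative integers) does.

For instance (4, 5) is also a counterexample (LHS = cos(5)² + sin(4)² ≈ 0.6532, RHS = 1), but it's lexicographically larger.

Answer: (x, y) = (0, 1)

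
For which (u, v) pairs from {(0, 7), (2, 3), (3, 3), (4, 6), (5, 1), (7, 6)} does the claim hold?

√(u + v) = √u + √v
(0, 7)

Testing each pair:
(0, 7): LHS = √(7) ≈ 2.646, RHS = √(7) ≈ 2.646 → holds
(2, 3): LHS = √(5) ≈ 2.236, RHS = √(2) + √(3) ≈ 3.146 → fails
(3, 3): LHS = √(6) ≈ 2.449, RHS = 2·√(3) ≈ 3.464 → fails
(4, 6): LHS = √(10) ≈ 3.162, RHS = 2 + √(6) ≈ 4.449 → fails
(5, 1): LHS = √(6) ≈ 2.449, RHS = 1 + √(5) ≈ 3.236 → fails
(7, 6): LHS = √(13) ≈ 3.606, RHS = √(6) + √(7) ≈ 5.095 → fails

1 of 6 pairs satisfies the claim.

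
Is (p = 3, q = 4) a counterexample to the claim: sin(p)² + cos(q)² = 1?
Substituting p = 3, q = 4:
LHS = sin(3)² + cos(4)² ≈ 0.4472
RHS = 1

Since LHS ≠ RHS, this pair disproves the claim.

Answer: Yes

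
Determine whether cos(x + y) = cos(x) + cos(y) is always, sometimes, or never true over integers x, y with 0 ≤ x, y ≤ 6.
Never true

The claim fails for every pair in the range. For instance at (x, y) = (4, 1): LHS = cos(5) ≈ 0.2837, RHS = cos(4) + cos(1) ≈ -0.1133.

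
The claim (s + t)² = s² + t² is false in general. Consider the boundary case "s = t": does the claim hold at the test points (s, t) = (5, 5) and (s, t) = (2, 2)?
No, fails at both test points

At (5, 5): LHS = 100 ≠ RHS = 50
At (2, 2): LHS = 16 ≠ RHS = 8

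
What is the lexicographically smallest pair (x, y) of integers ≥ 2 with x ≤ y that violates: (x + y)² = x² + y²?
(x, y) = (2, 2)

Substituting (2, 2) into the claim:
LHS = (2 + 2)² = 16
RHS = 2² + 2² = 8

Since LHS ≠ RHS, this pair disproves the claim, and no lexicographically smaller pair (x ≤ y, integers ≥ 2) does.

For instance (4, 8) is also a counterexample (LHS = 144, RHS = 80), but it's lexicographically larger.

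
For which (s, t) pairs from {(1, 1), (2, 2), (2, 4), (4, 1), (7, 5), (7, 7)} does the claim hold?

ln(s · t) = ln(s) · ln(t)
(1, 1)

Testing each pair:
(1, 1): LHS = 0, RHS = 0 → holds
(2, 2): LHS = ln(4) ≈ 1.386, RHS = ln(2)² ≈ 0.4805 → fails
(2, 4): LHS = ln(8) ≈ 2.079, RHS = ln(2)·ln(4) ≈ 0.9609 → fails
(4, 1): LHS = ln(4) ≈ 1.386, RHS = 0 → fails
(7, 5): LHS = ln(35) ≈ 3.555, RHS = ln(5)·ln(7) ≈ 3.132 → fails
(7, 7): LHS = ln(49) ≈ 3.892, RHS = ln(7)² ≈ 3.787 → fails

1 of 6 pairs satisfies the claim.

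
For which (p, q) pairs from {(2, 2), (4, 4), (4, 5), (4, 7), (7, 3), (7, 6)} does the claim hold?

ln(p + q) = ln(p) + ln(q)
(2, 2)

Testing each pair:
(2, 2): LHS = ln(4) ≈ 1.386, RHS = 2·ln(2) ≈ 1.386 → holds
(4, 4): LHS = ln(8) ≈ 2.079, RHS = 2·ln(4) ≈ 2.773 → fails
(4, 5): LHS = ln(9) ≈ 2.197, RHS = ln(4) + ln(5) ≈ 2.996 → fails
(4, 7): LHS = ln(11) ≈ 2.398, RHS = ln(4) + ln(7) ≈ 3.332 → fails
(7, 3): LHS = ln(10) ≈ 2.303, RHS = ln(3) + ln(7) ≈ 3.045 → fails
(7, 6): LHS = ln(13) ≈ 2.565, RHS = ln(6) + ln(7) ≈ 3.738 → fails

1 of 6 pairs satisfies the claim.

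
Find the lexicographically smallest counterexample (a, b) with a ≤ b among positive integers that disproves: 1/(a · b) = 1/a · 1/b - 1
Substituting (1, 1) into the claim:
LHS = 1/(1 · 1) = 1
RHS = 1/1 · 1/1 - 1 = 0

Since LHS ≠ RHS, this pair disproves the claim, and no lexicographically smaller pair (a ≤ b, positive integers) does.

For instance (1, 8) is also a counterexample (LHS = 1/8, RHS = -7/8), but it's lexicographically larger.

Answer: (a, b) = (1, 1)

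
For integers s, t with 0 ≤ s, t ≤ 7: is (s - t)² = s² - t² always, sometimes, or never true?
It holds at (s, t) = (3, 0) (both sides equal 9), but fails at (s, t) = (2, 4) (LHS = 4, RHS = -12).

Answer: Sometimes true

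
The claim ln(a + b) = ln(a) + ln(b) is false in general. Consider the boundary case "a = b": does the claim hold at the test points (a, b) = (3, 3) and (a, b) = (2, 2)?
Only at (2, 2)

At (3, 3): LHS = ln(6) ≈ 1.792 ≠ RHS = 2·ln(3) ≈ 2.197
At (2, 2): LHS = ln(4) ≈ 1.386, RHS = 2·ln(2) ≈ 1.386 → equal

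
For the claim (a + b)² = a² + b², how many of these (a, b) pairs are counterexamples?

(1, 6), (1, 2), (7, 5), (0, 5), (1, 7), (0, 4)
Testing each pair:
(1, 6): LHS = 49, RHS = 37 → counterexample
(1, 2): LHS = 9, RHS = 5 → counterexample
(7, 5): LHS = 144, RHS = 74 → counterexample
(0, 5): LHS = 25, RHS = 25 → satisfies claim
(1, 7): LHS = 64, RHS = 50 → counterexample
(0, 4): LHS = 16, RHS = 16 → satisfies claim

That makes 4 counterexamples.

Answer: 4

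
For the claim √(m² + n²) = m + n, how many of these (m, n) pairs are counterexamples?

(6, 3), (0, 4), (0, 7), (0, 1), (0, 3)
1

Testing each pair:
(6, 3): LHS = 3·√(5) ≈ 6.708, RHS = 9 → counterexample
(0, 4): LHS = 4, RHS = 4 → satisfies claim
(0, 7): LHS = 7, RHS = 7 → satisfies claim
(0, 1): LHS = 1, RHS = 1 → satisfies claim
(0, 3): LHS = 3, RHS = 3 → satisfies claim

That makes 1 counterexample.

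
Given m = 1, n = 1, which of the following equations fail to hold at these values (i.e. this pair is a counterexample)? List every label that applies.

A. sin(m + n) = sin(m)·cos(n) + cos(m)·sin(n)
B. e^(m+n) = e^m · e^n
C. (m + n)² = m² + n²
C

Evaluating each claim at the given values:
A. LHS = sin(2) ≈ 0.9093, RHS = 2·sin(1)·cos(1) ≈ 0.9093 → holds here (LHS = RHS)
B. LHS = e^2 ≈ 7.389, RHS = e^2 ≈ 7.389 → holds here (LHS = RHS)
C. LHS = 4, RHS = 2 → fails here (LHS ≠ RHS)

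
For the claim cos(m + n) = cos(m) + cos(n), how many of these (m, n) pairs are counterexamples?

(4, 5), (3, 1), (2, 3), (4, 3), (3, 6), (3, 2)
Testing each pair:
(4, 5): LHS = cos(9) ≈ -0.9111, RHS = cos(4) + cos(5) ≈ -0.37 → counterexample
(3, 1): LHS = cos(4) ≈ -0.6536, RHS = cos(3) + cos(1) ≈ -0.4497 → counterexample
(2, 3): LHS = cos(5) ≈ 0.2837, RHS = cos(3) + cos(2) ≈ -1.406 → counterexample
(4, 3): LHS = cos(7) ≈ 0.7539, RHS = cos(3) + cos(4) ≈ -1.644 → counterexample
(3, 6): LHS = cos(9) ≈ -0.9111, RHS = cos(3) + cos(6) ≈ -0.02982 → counterexample
(3, 2): LHS = cos(5) ≈ 0.2837, RHS = cos(3) + cos(2) ≈ -1.406 → counterexample

That makes 6 counterexamples.

Answer: 6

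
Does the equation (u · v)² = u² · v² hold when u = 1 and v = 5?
Holds

Substituting u = 1, v = 5:

LHS = (1 · 5)² = 25
RHS = 1² · 5² = 25

LHS = RHS, so the equation holds at this point.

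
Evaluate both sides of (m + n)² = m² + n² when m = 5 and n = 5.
LHS = (5 + 5)² = 100
RHS = 5² + 5² = 50

LHS ≠ RHS, so the equation does not hold here.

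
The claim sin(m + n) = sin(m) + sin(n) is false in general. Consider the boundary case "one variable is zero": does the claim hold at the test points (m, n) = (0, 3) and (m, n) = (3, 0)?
Yes, holds at both test points

At (0, 3): LHS = sin(3) ≈ 0.1411, RHS = sin(3) ≈ 0.1411 → equal
At (3, 0): LHS = sin(3) ≈ 0.1411, RHS = sin(3) ≈ 0.1411 → equal

So the claim does hold at both of these boundary points, even though it is not an identity.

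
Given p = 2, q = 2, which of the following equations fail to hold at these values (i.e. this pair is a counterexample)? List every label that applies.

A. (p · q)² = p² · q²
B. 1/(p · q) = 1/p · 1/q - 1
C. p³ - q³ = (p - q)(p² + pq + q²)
B

Evaluating each claim at the given values:
A. LHS = 16, RHS = 16 → holds here (LHS = RHS)
B. LHS = 1/4, RHS = -3/4 → fails here (LHS ≠ RHS)
C. LHS = 0, RHS = 0 → holds here (LHS = RHS)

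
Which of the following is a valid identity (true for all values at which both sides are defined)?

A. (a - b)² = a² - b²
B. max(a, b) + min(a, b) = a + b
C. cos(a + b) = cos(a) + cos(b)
A: fails at (1, 3) — LHS = 4, RHS = -8.
B: holds — e.g. at (1, 2), both sides equal 3.
C: fails at (1, 1) — LHS = cos(2) ≈ -0.4161, RHS = 2·cos(1) ≈ 1.081.

Answer: B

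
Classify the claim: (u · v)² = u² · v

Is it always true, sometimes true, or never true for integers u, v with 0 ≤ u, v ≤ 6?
Sometimes true

It holds at (u, v) = (0, 2) (both sides equal 0), but fails at (u, v) = (3, 2) (LHS = 36, RHS = 18).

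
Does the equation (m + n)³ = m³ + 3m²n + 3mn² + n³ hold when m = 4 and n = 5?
Substituting m = 4, n = 5:

LHS = (4 + 5)³ = 729
RHS = 4³ + 3·4²·5 + 3·4·5² + 5³ = 729

LHS = RHS, so the equation holds at this point.

Answer: Holds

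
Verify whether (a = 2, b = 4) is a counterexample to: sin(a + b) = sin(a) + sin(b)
Yes

Substituting a = 2, b = 4:
LHS = sin(2 + 4) = sin(6) ≈ -0.2794
RHS = sin(2) + sin(4) ≈ 0.1525

Since LHS ≠ RHS, this pair disproves the claim.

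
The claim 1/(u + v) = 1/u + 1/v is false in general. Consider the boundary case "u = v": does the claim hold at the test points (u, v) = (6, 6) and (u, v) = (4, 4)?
At (6, 6): LHS = 1/12 ≠ RHS = 1/3
At (4, 4): LHS = 1/8 ≠ RHS = 1/2

Answer: No, fails at both test points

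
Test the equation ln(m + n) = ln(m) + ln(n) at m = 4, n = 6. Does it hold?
Substituting m = 4, n = 6:

LHS = ln(4 + 6) = ln(10) ≈ 2.303
RHS = ln(4) + ln(6) ≈ 3.178

LHS ≠ RHS, so the equation does not hold at this point.

Answer: Fails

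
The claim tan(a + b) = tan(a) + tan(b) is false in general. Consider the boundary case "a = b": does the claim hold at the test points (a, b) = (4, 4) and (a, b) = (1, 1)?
At (4, 4): LHS = tan(8) ≈ -6.8 ≠ RHS = 2·tan(4) ≈ 2.316
At (1, 1): LHS = tan(2) ≈ -2.185 ≠ RHS = 2·tan(1) ≈ 3.115

Answer: No, fails at both test points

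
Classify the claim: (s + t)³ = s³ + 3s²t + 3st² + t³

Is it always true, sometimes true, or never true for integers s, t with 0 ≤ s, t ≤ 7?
Always true

The identity holds for every pair in the range. For instance at (s, t) = (7, 0): both sides equal 343.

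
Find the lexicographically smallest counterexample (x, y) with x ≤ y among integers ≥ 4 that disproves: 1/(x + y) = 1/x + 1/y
(x, y) = (4, 4)

Substituting (4, 4) into the claim:
LHS = 1/(4 + 4) = 1/8
RHS = 1/4 + 1/4 = 1/2

Since LHS ≠ RHS, this pair disproves the claim, and no lexicographically smaller pair (x ≤ y, integers ≥ 4) does.

For instance (5, 7) is also a counterexample (LHS = 1/12, RHS = 12/35), but it's lexicographically larger.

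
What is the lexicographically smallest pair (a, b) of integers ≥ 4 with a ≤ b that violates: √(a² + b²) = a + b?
(a, b) = (4, 4)

Substituting (4, 4) into the claim:
LHS = √(4² + 4²) = 4·√(2) ≈ 5.657
RHS = 4 + 4 = 8

Since LHS ≠ RHS, this pair disproves the claim, and no lexicographically smaller pair (a ≤ b, integers ≥ 4) does.

For instance (5, 6) is also a counterexample (LHS = √(61) ≈ 7.81, RHS = 11), but it's lexicographically larger.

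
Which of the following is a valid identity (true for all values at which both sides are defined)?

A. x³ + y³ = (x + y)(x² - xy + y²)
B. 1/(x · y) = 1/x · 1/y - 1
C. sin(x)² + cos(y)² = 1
A: holds — e.g. at (4, 6), both sides equal 280.
B: fails at (2, 4) — LHS = 1/8, RHS = -7/8.
C: fails at (3, 4) — LHS = sin(3)² + cos(4)² ≈ 0.4472, RHS = 1.

Answer: A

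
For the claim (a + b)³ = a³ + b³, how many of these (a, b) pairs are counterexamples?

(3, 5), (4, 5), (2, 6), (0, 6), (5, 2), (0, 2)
Testing each pair:
(3, 5): LHS = 512, RHS = 152 → counterexample
(4, 5): LHS = 729, RHS = 189 → counterexample
(2, 6): LHS = 512, RHS = 224 → counterexample
(0, 6): LHS = 216, RHS = 216 → satisfies claim
(5, 2): LHS = 343, RHS = 133 → counterexample
(0, 2): LHS = 8, RHS = 8 → satisfies claim

That makes 4 counterexamples.

Answer: 4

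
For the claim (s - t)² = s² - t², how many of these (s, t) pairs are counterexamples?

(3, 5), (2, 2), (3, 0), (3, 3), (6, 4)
2

Testing each pair:
(3, 5): LHS = 4, RHS = -16 → counterexample
(2, 2): LHS = 0, RHS = 0 → satisfies claim
(3, 0): LHS = 9, RHS = 9 → satisfies claim
(3, 3): LHS = 0, RHS = 0 → satisfies claim
(6, 4): LHS = 4, RHS = 20 → counterexample

That makes 2 counterexamples.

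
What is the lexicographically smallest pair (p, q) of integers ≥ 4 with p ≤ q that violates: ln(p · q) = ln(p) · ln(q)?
(p, q) = (4, 4)

Substituting (4, 4) into the claim:
LHS = ln(4 · 4) = ln(16) ≈ 2.773
RHS = ln(4) · ln(4) = ln(4)² ≈ 1.922

Since LHS ≠ RHS, this pair disproves the claim, and no lexicographically smaller pair (p ≤ q, integers ≥ 4) does.

For instance (9, 9) is also a counterexample (LHS = ln(81) ≈ 4.394, RHS = ln(9)² ≈ 4.828), but it's lexicographically larger.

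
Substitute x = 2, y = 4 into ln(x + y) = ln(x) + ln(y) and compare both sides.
LHS = ln(2 + 4) = ln(6) ≈ 1.792
RHS = ln(2) + ln(4) ≈ 2.079

LHS ≠ RHS (they differ by about 0.2877), so the equation does not hold here.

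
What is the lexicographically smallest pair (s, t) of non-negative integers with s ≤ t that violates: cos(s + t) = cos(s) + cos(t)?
Substituting (0, 0) into the claim:
LHS = cos(0 + 0) = 1
RHS = cos(0) + cos(0) = 2

Since LHS ≠ RHS, this pair disproves the claim, and no lexicographically smaller pair (s ≤ t, non-negative integers) does.

For instance (2, 3) is also a counterexample (LHS = cos(5) ≈ 0.2837, RHS = cos(3) + cos(2) ≈ -1.406), but it's lexicographically larger.

Answer: (s, t) = (0, 0)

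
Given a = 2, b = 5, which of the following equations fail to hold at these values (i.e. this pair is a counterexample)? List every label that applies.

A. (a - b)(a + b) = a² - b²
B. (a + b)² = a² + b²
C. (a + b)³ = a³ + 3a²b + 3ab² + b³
B

Evaluating each claim at the given values:
A. LHS = -21, RHS = -21 → holds here (LHS = RHS)
B. LHS = 49, RHS = 29 → fails here (LHS ≠ RHS)
C. LHS = 343, RHS = 343 → holds here (LHS = RHS)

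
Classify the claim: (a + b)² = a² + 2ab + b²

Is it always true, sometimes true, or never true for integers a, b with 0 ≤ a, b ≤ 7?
Always true

The identity holds for every pair in the range. For instance at (a, b) = (5, 4): both sides equal 81.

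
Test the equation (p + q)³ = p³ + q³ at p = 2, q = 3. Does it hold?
Substituting p = 2, q = 3:

LHS = (2 + 3)³ = 125
RHS = 2³ + 3³ = 35

LHS ≠ RHS, so the equation does not hold at this point.

Answer: Fails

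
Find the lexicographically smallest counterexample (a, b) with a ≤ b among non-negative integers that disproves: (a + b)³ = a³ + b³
At (0, 0): both sides equal 0, so it holds there.
At (0, 6): both sides equal 216, so it holds there.

Substituting (1, 1) into the claim:
LHS = (1 + 1)³ = 8
RHS = 1³ + 1³ = 2

Since LHS ≠ RHS, this pair disproves the claim, and no lexicographically smaller pair (a ≤ b, non-negative integers) does.

For instance (3, 7) is also a counterexample (LHS = 1000, RHS = 370), but it's lexicographically larger.

Answer: (a, b) = (1, 1)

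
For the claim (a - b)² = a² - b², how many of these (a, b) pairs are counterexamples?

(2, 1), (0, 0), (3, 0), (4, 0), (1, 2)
Testing each pair:
(2, 1): LHS = 1, RHS = 3 → counterexample
(0, 0): LHS = 0, RHS = 0 → satisfies claim
(3, 0): LHS = 9, RHS = 9 → satisfies claim
(4, 0): LHS = 16, RHS = 16 → satisfies claim
(1, 2): LHS = 1, RHS = -3 → counterexample

That makes 2 counterexamples.

Answer: 2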